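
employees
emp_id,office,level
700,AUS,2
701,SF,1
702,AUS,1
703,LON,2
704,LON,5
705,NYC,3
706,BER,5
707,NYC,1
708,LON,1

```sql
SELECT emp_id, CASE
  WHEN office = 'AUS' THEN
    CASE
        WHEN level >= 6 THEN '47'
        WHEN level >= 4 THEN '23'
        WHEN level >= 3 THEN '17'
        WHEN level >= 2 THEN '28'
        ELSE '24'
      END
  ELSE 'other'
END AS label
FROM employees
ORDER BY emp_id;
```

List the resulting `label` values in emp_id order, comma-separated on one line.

28, other, 24, other, other, other, other, other, other

emp_id=700: office='AUS' → inner[level >= 2] → 28
emp_id=701: office='SF' → outer ELSE → other
emp_id=702: office='AUS' → inner[ELSE] → 24
emp_id=703: office='LON' → outer ELSE → other
emp_id=704: office='LON' → outer ELSE → other
emp_id=705: office='NYC' → outer ELSE → other
emp_id=706: office='BER' → outer ELSE → other
emp_id=707: office='NYC' → outer ELSE → other
emp_id=708: office='LON' → outer ELSE → other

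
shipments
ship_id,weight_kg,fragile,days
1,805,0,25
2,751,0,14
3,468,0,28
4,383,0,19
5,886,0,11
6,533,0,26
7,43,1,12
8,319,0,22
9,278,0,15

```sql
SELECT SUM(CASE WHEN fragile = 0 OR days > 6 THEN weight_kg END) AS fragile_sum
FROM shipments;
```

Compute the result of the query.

ship_id=1: ✓ → 805
ship_id=2: ✓ → 751
ship_id=3: ✓ → 468
ship_id=4: ✓ → 383
ship_id=5: ✓ → 886
ship_id=6: ✓ → 533
ship_id=7: ✓ → 43
ship_id=8: ✓ → 319
ship_id=9: ✓ → 278
fragile_sum = 805 + 751 + 468 + 383 + 886 + 533 + 43 + 319 + 278 = 4466

4466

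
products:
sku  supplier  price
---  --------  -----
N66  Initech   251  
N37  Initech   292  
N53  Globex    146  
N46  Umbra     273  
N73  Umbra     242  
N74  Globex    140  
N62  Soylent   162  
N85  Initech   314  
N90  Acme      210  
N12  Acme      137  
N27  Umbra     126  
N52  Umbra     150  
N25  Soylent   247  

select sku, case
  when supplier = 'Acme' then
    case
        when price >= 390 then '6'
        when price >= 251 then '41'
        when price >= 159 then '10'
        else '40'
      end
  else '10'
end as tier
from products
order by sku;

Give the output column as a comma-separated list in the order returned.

sku=N12: supplier='Acme' → inner[ELSE] → 40
sku=N25: supplier='Soylent' → outer ELSE → 10
sku=N27: supplier='Umbra' → outer ELSE → 10
sku=N37: supplier='Initech' → outer ELSE → 10
sku=N46: supplier='Umbra' → outer ELSE → 10
sku=N52: supplier='Umbra' → outer ELSE → 10
sku=N53: supplier='Globex' → outer ELSE → 10
sku=N62: supplier='Soylent' → outer ELSE → 10
sku=N66: supplier='Initech' → outer ELSE → 10
sku=N73: supplier='Umbra' → outer ELSE → 10
sku=N74: supplier='Globex' → outer ELSE → 10
sku=N85: supplier='Initech' → outer ELSE → 10
sku=N90: supplier='Acme' → inner[price >= 159] → 10

40, 10, 10, 10, 10, 10, 10, 10, 10, 10, 10, 10, 10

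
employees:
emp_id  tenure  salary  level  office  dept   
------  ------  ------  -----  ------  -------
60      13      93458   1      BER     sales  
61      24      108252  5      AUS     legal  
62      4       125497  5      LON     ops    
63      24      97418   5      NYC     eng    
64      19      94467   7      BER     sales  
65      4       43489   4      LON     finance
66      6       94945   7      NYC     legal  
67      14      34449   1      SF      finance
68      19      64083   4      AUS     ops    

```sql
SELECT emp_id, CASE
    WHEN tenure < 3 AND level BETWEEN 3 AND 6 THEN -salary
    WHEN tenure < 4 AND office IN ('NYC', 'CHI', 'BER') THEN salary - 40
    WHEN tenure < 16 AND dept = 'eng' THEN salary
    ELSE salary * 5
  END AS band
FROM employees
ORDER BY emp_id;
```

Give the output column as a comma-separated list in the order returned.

467290, 541260, 627485, 487090, 472335, 217445, 474725, 172245, 320415

emp_id=60: ELSE → 467290
emp_id=61: ELSE → 541260
emp_id=62: ELSE → 627485
emp_id=63: ELSE → 487090
emp_id=64: ELSE → 472335
emp_id=65: ELSE → 217445
emp_id=66: ELSE → 474725
emp_id=67: ELSE → 172245
emp_id=68: ELSE → 320415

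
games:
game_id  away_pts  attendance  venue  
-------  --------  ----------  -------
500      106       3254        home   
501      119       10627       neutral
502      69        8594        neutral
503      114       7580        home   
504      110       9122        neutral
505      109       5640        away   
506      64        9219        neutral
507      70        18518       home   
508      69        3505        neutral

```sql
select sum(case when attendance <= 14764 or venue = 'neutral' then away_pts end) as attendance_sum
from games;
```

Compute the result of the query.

game_id=500: ✓ → 106
game_id=501: ✓ → 119
game_id=502: ✓ → 69
game_id=503: ✓ → 114
game_id=504: ✓ → 110
game_id=505: ✓ → 109
game_id=506: ✓ → 64
game_id=507: ✗
game_id=508: ✓ → 69
attendance_sum = 106 + 119 + 69 + 114 + 110 + 109 + 64 + 69 = 760

760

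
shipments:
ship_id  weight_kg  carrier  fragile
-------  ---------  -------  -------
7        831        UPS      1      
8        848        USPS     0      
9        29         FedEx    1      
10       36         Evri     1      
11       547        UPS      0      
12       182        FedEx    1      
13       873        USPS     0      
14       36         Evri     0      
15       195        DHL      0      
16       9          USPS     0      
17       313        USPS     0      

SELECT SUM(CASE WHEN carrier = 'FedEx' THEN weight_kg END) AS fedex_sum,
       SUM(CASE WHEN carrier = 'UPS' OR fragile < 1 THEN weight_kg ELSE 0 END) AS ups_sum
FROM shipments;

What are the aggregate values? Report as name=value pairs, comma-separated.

fedex_sum=211, ups_sum=3652

[fedex_sum: carrier = 'FedEx']
ship_id=7: ✗
ship_id=8: ✗
ship_id=9: ✓ → 29
ship_id=10: ✗
ship_id=11: ✗
ship_id=12: ✓ → 182
ship_id=13: ✗
ship_id=14: ✗
ship_id=15: ✗
ship_id=16: ✗
ship_id=17: ✗
fedex_sum = 29 + 182 = 211
—
[ups_sum: carrier = 'UPS' OR fragile < 1]
ship_id=7: ✓ → 831
ship_id=8: ✓ → 848
ship_id=9: ✗
ship_id=10: ✗
ship_id=11: ✓ → 547
ship_id=12: ✗
ship_id=13: ✓ → 873
ship_id=14: ✓ → 36
ship_id=15: ✓ → 195
ship_id=16: ✓ → 9
ship_id=17: ✓ → 313
ups_sum = 831 + 848 + 547 + 873 + 36 + 195 + 9 + 313 = 3652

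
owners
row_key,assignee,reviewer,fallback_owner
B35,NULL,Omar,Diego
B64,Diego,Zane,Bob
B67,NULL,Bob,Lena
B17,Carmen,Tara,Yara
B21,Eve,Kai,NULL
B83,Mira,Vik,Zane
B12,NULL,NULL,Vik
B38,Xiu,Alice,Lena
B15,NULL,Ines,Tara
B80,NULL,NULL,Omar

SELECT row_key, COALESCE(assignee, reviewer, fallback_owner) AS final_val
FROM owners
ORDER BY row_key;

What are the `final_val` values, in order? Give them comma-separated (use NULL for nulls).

row_key=B12: assignee=NULL, reviewer=NULL, fallback_owner=Vik → Vik
row_key=B15: assignee=NULL, reviewer=Ines → Ines
row_key=B17: assignee=Carmen → Carmen
row_key=B21: assignee=Eve → Eve
row_key=B35: assignee=NULL, reviewer=Omar → Omar
row_key=B38: assignee=Xiu → Xiu
row_key=B64: assignee=Diego → Diego
row_key=B67: assignee=NULL, reviewer=Bob → Bob
row_key=B80: assignee=NULL, reviewer=NULL, fallback_owner=Omar → Omar
row_key=B83: assignee=Mira → Mira

Vik, Ines, Carmen, Eve, Omar, Xiu, Diego, Bob, Omar, Mira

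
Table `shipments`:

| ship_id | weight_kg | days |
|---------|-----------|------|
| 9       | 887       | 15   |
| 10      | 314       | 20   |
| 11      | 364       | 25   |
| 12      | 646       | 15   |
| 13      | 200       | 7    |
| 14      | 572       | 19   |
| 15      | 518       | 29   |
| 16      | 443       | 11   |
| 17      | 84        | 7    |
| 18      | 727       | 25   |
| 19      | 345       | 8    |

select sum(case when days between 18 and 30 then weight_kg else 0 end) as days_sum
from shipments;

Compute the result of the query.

2495

ship_id=9: ✗
ship_id=10: ✓ → 314
ship_id=11: ✓ → 364
ship_id=12: ✗
ship_id=13: ✗
ship_id=14: ✓ → 572
ship_id=15: ✓ → 518
ship_id=16: ✗
ship_id=17: ✗
ship_id=18: ✓ → 727
ship_id=19: ✗
days_sum = 314 + 364 + 572 + 518 + 727 = 2495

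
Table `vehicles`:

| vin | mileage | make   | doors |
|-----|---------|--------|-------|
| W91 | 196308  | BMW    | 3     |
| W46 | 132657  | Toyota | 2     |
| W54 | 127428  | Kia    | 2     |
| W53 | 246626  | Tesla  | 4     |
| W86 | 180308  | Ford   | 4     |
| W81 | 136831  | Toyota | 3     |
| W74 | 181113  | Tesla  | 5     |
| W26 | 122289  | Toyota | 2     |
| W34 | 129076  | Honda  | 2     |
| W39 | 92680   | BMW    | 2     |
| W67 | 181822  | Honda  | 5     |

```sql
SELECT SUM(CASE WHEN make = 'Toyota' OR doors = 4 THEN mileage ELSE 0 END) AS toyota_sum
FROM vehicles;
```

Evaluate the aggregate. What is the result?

818711

vin=W91: ✗
vin=W46: ✓ → 132657
vin=W54: ✗
vin=W53: ✓ → 246626
vin=W86: ✓ → 180308
vin=W81: ✓ → 136831
vin=W74: ✗
vin=W26: ✓ → 122289
vin=W34: ✗
vin=W39: ✗
vin=W67: ✗
toyota_sum = 132657 + 246626 + 180308 + 136831 + 122289 = 818711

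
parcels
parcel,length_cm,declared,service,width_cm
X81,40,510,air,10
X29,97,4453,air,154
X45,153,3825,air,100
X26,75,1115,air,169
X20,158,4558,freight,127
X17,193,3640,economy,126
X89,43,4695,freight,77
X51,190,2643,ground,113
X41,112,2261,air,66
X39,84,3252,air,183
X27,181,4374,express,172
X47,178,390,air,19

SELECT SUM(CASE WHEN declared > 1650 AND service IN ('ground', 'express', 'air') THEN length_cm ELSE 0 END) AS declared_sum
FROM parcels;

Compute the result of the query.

817

parcel=X81: ✗
parcel=X29: ✓ → 97
parcel=X45: ✓ → 153
parcel=X26: ✗
parcel=X20: ✗
parcel=X17: ✗
parcel=X89: ✗
parcel=X51: ✓ → 190
parcel=X41: ✓ → 112
parcel=X39: ✓ → 84
parcel=X27: ✓ → 181
parcel=X47: ✗
declared_sum = 97 + 153 + 190 + 112 + 84 + 181 = 817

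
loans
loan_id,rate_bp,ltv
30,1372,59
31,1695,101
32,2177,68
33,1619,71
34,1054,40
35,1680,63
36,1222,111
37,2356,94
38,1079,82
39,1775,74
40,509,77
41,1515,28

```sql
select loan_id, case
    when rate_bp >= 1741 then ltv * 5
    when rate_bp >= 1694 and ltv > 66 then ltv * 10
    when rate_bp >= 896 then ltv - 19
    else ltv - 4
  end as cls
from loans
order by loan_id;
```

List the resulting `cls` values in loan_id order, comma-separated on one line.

loan_id=30: rate_bp >= 896 → 40
loan_id=31: rate_bp >= 1694 and ltv > 66 → 1010
loan_id=32: rate_bp >= 1741 → 340
loan_id=33: rate_bp >= 896 → 52
loan_id=34: rate_bp >= 896 → 21
loan_id=35: rate_bp >= 896 → 44
loan_id=36: rate_bp >= 896 → 92
loan_id=37: rate_bp >= 1741 → 470
loan_id=38: rate_bp >= 896 → 63
loan_id=39: rate_bp >= 1741 → 370
loan_id=40: ELSE → 73
loan_id=41: rate_bp >= 896 → 9

40, 1010, 340, 52, 21, 44, 92, 470, 63, 370, 73, 9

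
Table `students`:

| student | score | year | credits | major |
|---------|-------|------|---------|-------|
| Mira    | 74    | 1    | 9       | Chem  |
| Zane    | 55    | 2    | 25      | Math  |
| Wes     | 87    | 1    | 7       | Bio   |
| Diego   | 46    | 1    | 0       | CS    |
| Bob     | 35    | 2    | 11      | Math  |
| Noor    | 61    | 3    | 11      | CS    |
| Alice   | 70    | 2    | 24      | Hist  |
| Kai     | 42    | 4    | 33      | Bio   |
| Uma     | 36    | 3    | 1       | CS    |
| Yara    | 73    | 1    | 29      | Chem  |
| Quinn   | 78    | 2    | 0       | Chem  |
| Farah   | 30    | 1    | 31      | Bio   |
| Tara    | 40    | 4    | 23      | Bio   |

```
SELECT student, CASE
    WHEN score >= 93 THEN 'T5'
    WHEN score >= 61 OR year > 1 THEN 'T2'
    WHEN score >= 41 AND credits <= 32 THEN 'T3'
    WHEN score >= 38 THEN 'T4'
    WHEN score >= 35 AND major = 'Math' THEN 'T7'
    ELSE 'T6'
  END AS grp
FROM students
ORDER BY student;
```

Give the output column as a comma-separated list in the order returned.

student=Alice: score >= 61 OR year > 1 → T2
student=Bob: score >= 61 OR year > 1 → T2
student=Diego: score >= 41 AND credits <= 32 → T3
student=Farah: ELSE → T6
student=Kai: score >= 61 OR year > 1 → T2
student=Mira: score >= 61 OR year > 1 → T2
student=Noor: score >= 61 OR year > 1 → T2
student=Quinn: score >= 61 OR year > 1 → T2
student=Tara: score >= 61 OR year > 1 → T2
student=Uma: score >= 61 OR year > 1 → T2
student=Wes: score >= 61 OR year > 1 → T2
student=Yara: score >= 61 OR year > 1 → T2
student=Zane: score >= 61 OR year > 1 → T2

T2, T2, T3, T6, T2, T2, T2, T2, T2, T2, T2, T2, T2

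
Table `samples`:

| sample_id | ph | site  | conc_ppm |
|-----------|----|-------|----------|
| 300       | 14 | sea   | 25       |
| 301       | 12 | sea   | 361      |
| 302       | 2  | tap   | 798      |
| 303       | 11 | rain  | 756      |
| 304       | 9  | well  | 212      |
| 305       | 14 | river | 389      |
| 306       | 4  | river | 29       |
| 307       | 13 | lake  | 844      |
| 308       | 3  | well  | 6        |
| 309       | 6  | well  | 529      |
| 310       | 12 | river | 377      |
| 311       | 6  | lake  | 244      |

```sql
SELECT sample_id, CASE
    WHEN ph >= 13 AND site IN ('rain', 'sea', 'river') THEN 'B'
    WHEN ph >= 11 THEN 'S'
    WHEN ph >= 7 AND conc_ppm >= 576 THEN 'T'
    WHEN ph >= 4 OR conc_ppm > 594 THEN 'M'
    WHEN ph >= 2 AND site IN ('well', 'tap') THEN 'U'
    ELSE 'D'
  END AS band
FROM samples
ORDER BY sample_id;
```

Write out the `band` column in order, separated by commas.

sample_id=300: ph >= 13 AND site IN ('rain', 'sea', 'river') → B
sample_id=301: ph >= 11 → S
sample_id=302: ph >= 4 OR conc_ppm > 594 → M
sample_id=303: ph >= 11 → S
sample_id=304: ph >= 4 OR conc_ppm > 594 → M
sample_id=305: ph >= 13 AND site IN ('rain', 'sea', 'river') → B
sample_id=306: ph >= 4 OR conc_ppm > 594 → M
sample_id=307: ph >= 11 → S
sample_id=308: ph >= 2 AND site IN ('well', 'tap') → U
sample_id=309: ph >= 4 OR conc_ppm > 594 → M
sample_id=310: ph >= 11 → S
sample_id=311: ph >= 4 OR conc_ppm > 594 → M

B, S, M, S, M, B, M, S, U, M, S, M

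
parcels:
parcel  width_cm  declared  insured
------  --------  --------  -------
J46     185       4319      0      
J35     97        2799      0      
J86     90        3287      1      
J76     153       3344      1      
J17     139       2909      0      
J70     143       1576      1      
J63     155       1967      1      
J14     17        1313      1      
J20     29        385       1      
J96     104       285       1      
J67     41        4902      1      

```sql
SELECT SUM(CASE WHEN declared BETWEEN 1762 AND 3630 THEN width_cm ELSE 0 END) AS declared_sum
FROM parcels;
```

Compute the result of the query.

parcel=J46: ✗
parcel=J35: ✓ → 97
parcel=J86: ✓ → 90
parcel=J76: ✓ → 153
parcel=J17: ✓ → 139
parcel=J70: ✗
parcel=J63: ✓ → 155
parcel=J14: ✗
parcel=J20: ✗
parcel=J96: ✗
parcel=J67: ✗
declared_sum = 97 + 90 + 153 + 139 + 155 = 634

634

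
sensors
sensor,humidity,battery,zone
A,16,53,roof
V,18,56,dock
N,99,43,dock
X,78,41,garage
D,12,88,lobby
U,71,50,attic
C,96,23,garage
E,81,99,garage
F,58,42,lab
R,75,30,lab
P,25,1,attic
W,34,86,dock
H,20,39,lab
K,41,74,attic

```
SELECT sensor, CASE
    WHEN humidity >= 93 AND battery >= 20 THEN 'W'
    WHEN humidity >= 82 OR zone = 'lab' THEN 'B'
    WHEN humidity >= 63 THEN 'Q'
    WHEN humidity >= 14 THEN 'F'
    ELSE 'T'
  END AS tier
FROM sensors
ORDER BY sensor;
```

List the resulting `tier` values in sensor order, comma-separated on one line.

F, W, T, Q, B, B, F, W, F, B, Q, F, F, Q

sensor=A: humidity >= 14 → F
sensor=C: humidity >= 93 AND battery >= 20 → W
sensor=D: ELSE → T
sensor=E: humidity >= 63 → Q
sensor=F: humidity >= 82 OR zone = 'lab' → B
sensor=H: humidity >= 82 OR zone = 'lab' → B
sensor=K: humidity >= 14 → F
sensor=N: humidity >= 93 AND battery >= 20 → W
sensor=P: humidity >= 14 → F
sensor=R: humidity >= 82 OR zone = 'lab' → B
sensor=U: humidity >= 63 → Q
sensor=V: humidity >= 14 → F
sensor=W: humidity >= 14 → F
sensor=X: humidity >= 63 → Q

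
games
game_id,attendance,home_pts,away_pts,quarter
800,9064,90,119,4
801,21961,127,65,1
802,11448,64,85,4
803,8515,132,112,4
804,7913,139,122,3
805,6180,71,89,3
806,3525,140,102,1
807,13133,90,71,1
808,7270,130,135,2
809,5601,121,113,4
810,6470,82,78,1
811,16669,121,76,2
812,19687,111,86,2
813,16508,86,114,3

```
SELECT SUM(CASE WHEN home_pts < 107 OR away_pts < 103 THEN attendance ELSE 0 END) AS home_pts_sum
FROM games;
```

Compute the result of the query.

game_id=800: ✓ → 9064
game_id=801: ✓ → 21961
game_id=802: ✓ → 11448
game_id=803: ✗
game_id=804: ✗
game_id=805: ✓ → 6180
game_id=806: ✓ → 3525
game_id=807: ✓ → 13133
game_id=808: ✗
game_id=809: ✗
game_id=810: ✓ → 6470
game_id=811: ✓ → 16669
game_id=812: ✓ → 19687
game_id=813: ✓ → 16508
home_pts_sum = 9064 + 21961 + 11448 + 6180 + 3525 + 13133 + 6470 + 16669 + 19687 + 16508 = 124645

124645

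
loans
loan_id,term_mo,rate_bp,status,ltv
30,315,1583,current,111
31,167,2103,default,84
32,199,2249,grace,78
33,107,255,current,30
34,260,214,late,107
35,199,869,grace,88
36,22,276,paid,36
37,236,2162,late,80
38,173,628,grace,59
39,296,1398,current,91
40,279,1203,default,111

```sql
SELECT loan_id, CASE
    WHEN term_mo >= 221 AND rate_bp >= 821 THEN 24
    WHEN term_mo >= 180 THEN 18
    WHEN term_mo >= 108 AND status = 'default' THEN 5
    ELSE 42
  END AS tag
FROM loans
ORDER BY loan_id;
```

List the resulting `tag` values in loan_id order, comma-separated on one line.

loan_id=30: term_mo >= 221 AND rate_bp >= 821 → 24
loan_id=31: term_mo >= 108 AND status = 'default' → 5
loan_id=32: term_mo >= 180 → 18
loan_id=33: ELSE → 42
loan_id=34: term_mo >= 180 → 18
loan_id=35: term_mo >= 180 → 18
loan_id=36: ELSE → 42
loan_id=37: term_mo >= 221 AND rate_bp >= 821 → 24
loan_id=38: ELSE → 42
loan_id=39: term_mo >= 221 AND rate_bp >= 821 → 24
loan_id=40: term_mo >= 221 AND rate_bp >= 821 → 24

24, 5, 18, 42, 18, 18, 42, 24, 42, 24, 24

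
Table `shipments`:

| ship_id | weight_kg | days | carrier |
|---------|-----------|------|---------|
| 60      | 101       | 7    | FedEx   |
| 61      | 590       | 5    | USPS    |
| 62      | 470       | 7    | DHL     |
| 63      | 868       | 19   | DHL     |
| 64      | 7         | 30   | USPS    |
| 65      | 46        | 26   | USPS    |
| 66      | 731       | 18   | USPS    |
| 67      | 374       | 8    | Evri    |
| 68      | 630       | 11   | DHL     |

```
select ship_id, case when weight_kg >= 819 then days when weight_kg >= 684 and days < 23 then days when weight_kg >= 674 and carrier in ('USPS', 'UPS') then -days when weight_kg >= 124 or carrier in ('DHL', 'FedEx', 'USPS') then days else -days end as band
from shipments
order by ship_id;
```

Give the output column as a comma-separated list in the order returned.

ship_id=60: weight_kg >= 124 or carrier in ('DHL', 'FedEx', 'USPS') → 7
ship_id=61: weight_kg >= 124 or carrier in ('DHL', 'FedEx', 'USPS') → 5
ship_id=62: weight_kg >= 124 or carrier in ('DHL', 'FedEx', 'USPS') → 7
ship_id=63: weight_kg >= 819 → 19
ship_id=64: weight_kg >= 124 or carrier in ('DHL', 'FedEx', 'USPS') → 30
ship_id=65: weight_kg >= 124 or carrier in ('DHL', 'FedEx', 'USPS') → 26
ship_id=66: weight_kg >= 684 and days < 23 → 18
ship_id=67: weight_kg >= 124 or carrier in ('DHL', 'FedEx', 'USPS') → 8
ship_id=68: weight_kg >= 124 or carrier in ('DHL', 'FedEx', 'USPS') → 11

7, 5, 7, 19, 30, 26, 18, 8, 11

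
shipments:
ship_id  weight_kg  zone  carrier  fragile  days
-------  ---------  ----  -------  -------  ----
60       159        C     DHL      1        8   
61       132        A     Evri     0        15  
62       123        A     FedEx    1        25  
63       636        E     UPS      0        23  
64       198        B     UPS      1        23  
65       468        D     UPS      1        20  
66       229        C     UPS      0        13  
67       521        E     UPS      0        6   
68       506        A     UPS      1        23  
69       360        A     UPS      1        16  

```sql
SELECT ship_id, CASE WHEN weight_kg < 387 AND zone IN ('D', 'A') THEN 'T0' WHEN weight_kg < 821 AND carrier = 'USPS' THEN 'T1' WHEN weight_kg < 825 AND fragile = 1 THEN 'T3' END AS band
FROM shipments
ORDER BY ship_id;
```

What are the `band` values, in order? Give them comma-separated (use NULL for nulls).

ship_id=60: weight_kg < 825 AND fragile = 1 → T3
ship_id=61: weight_kg < 387 AND zone IN ('D', 'A') → T0
ship_id=62: weight_kg < 387 AND zone IN ('D', 'A') → T0
ship_id=63: (no match → NULL) → NULL
ship_id=64: weight_kg < 825 AND fragile = 1 → T3
ship_id=65: weight_kg < 825 AND fragile = 1 → T3
ship_id=66: (no match → NULL) → NULL
ship_id=67: (no match → NULL) → NULL
ship_id=68: weight_kg < 825 AND fragile = 1 → T3
ship_id=69: weight_kg < 387 AND zone IN ('D', 'A') → T0

T3, T0, T0, NULL, T3, T3, NULL, NULL, T3, T0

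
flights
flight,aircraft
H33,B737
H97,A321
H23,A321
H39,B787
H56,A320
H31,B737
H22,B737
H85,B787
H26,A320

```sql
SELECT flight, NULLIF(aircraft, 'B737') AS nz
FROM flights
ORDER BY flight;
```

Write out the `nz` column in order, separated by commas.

flight=H22: aircraft=B737 vs B737: equal → NULL
flight=H23: aircraft=A321 vs B737: differ → A321
flight=H26: aircraft=A320 vs B737: differ → A320
flight=H31: aircraft=B737 vs B737: equal → NULL
flight=H33: aircraft=B737 vs B737: equal → NULL
flight=H39: aircraft=B787 vs B737: differ → B787
flight=H56: aircraft=A320 vs B737: differ → A320
flight=H85: aircraft=B787 vs B737: differ → B787
flight=H97: aircraft=A321 vs B737: differ → A321

NULL, A321, A320, NULL, NULL, B787, A320, B787, A321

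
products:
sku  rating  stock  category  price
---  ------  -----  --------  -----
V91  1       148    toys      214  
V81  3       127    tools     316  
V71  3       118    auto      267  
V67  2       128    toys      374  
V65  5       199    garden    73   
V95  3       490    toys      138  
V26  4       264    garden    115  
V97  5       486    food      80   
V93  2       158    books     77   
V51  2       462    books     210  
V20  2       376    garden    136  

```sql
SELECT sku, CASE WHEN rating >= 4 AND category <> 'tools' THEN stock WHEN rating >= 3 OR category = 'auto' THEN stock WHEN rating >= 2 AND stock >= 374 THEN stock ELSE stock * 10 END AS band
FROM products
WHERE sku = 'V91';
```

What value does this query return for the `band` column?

sku = V91: rating=1, stock=148, category=toys, price=214.
rating >= 4 AND category <> 'tools' → false
rating >= 3 OR category = 'auto' → false
rating >= 2 AND stock >= 374 → false
No prior WHEN matched → ELSE → 1480

1480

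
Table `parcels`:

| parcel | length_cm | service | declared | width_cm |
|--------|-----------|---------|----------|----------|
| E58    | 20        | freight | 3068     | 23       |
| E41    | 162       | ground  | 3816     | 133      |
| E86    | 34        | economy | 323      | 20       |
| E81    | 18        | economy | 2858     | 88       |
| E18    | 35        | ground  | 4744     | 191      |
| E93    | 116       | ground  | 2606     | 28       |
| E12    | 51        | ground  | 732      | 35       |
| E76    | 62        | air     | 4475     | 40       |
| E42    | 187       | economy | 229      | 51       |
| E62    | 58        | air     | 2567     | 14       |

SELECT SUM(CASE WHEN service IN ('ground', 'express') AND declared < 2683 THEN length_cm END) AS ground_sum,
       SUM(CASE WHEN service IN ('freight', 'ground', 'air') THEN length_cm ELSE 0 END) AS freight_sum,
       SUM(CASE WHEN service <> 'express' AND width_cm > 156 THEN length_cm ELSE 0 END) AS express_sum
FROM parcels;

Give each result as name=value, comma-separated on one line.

[ground_sum: service IN ('ground', 'express') AND declared < 2683]
parcel=E58: ✗
parcel=E41: ✗
parcel=E86: ✗
parcel=E81: ✗
parcel=E18: ✗
parcel=E93: ✓ → 116
parcel=E12: ✓ → 51
parcel=E76: ✗
parcel=E42: ✗
parcel=E62: ✗
ground_sum = 116 + 51 = 167
—
[freight_sum: service IN ('freight', 'ground', 'air')]
parcel=E58: ✓ → 20
parcel=E41: ✓ → 162
parcel=E86: ✗
parcel=E81: ✗
parcel=E18: ✓ → 35
parcel=E93: ✓ → 116
parcel=E12: ✓ → 51
parcel=E76: ✓ → 62
parcel=E42: ✗
parcel=E62: ✓ → 58
freight_sum = 20 + 162 + 35 + 116 + 51 + 62 + 58 = 504
—
[express_sum: service <> 'express' AND width_cm > 156]
parcel=E58: ✗
parcel=E41: ✗
parcel=E86: ✗
parcel=E81: ✗
parcel=E18: ✓ → 35
parcel=E93: ✗
parcel=E12: ✗
parcel=E76: ✗
parcel=E42: ✗
parcel=E62: ✗
express_sum = 35

ground_sum=167, freight_sum=504, express_sum=35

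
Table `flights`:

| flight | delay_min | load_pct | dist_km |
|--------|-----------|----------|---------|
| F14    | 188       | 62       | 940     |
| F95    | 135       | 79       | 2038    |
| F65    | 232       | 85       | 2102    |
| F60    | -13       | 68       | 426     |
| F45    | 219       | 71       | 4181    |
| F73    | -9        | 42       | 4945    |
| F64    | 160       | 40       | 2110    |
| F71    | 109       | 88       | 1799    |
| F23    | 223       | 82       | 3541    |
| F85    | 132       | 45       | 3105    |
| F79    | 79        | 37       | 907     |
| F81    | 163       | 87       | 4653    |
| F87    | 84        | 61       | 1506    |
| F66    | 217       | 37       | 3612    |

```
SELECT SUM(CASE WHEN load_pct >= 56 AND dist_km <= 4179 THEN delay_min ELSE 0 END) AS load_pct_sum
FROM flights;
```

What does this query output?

958

flight=F14: ✓ → 188
flight=F95: ✓ → 135
flight=F65: ✓ → 232
flight=F60: ✓ → -13
flight=F45: ✗
flight=F73: ✗
flight=F64: ✗
flight=F71: ✓ → 109
flight=F23: ✓ → 223
flight=F85: ✗
flight=F79: ✗
flight=F81: ✗
flight=F87: ✓ → 84
flight=F66: ✗
load_pct_sum = 188 + 135 + 232 + -13 + 109 + 223 + 84 = 958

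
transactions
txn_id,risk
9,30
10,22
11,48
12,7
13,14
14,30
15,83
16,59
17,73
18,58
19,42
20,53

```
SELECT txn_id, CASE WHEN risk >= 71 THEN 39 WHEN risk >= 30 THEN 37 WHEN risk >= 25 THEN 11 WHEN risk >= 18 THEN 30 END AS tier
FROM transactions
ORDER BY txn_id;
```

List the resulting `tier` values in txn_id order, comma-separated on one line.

37, 30, 37, NULL, NULL, 37, 39, 37, 39, 37, 37, 37

txn_id=9: risk >= 30 → 37
txn_id=10: risk >= 18 → 30
txn_id=11: risk >= 30 → 37
txn_id=12: (no match → NULL) → NULL
txn_id=13: (no match → NULL) → NULL
txn_id=14: risk >= 30 → 37
txn_id=15: risk >= 71 → 39
txn_id=16: risk >= 30 → 37
txn_id=17: risk >= 71 → 39
txn_id=18: risk >= 30 → 37
txn_id=19: risk >= 30 → 37
txn_id=20: risk >= 30 → 37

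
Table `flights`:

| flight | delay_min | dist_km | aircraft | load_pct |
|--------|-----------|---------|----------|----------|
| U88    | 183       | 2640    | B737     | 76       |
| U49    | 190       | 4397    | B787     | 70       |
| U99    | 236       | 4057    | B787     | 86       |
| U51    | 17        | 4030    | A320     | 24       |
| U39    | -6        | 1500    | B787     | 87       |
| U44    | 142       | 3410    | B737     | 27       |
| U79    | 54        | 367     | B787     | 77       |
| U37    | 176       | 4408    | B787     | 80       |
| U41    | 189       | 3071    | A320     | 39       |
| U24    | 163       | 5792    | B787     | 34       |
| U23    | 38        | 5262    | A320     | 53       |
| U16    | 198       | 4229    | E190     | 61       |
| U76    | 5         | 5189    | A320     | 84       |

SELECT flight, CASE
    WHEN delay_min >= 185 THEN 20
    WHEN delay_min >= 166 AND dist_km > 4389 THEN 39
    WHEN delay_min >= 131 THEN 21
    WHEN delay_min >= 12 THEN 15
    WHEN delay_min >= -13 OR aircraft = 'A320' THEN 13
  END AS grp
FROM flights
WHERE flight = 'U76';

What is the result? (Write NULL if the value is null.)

flight = U76: delay_min=5, dist_km=5189, aircraft=A320, load_pct=84.
delay_min >= 185 → false
delay_min >= 166 AND dist_km > 4389 → false
delay_min >= 131 → false
delay_min >= 12 → false
delay_min >= -13 OR aircraft = 'A320' → true → 13

13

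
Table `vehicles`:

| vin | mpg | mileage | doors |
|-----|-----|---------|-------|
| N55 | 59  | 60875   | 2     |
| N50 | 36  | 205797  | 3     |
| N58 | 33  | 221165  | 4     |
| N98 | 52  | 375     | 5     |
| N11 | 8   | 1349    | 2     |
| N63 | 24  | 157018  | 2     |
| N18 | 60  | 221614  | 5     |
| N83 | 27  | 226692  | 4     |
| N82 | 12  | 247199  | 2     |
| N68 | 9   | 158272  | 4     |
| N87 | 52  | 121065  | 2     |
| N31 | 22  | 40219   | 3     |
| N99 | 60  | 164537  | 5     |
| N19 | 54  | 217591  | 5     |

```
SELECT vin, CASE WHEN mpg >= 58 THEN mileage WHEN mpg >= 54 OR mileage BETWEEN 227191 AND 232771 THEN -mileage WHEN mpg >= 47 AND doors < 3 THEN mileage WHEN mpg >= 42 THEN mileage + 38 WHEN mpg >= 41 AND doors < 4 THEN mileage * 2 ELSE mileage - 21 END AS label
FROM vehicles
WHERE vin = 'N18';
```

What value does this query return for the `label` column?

vin = N18: mpg=60, mileage=221614, doors=5.
mpg >= 58 → true → 221614

221614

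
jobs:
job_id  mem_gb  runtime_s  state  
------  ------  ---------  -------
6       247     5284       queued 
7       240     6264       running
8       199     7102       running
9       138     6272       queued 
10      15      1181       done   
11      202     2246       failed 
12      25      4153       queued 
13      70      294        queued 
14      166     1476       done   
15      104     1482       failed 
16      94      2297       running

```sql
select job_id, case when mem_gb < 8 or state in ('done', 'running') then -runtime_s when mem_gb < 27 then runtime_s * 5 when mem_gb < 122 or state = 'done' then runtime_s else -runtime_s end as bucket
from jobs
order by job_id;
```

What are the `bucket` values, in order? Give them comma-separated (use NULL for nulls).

job_id=6: ELSE → -5284
job_id=7: mem_gb < 8 or state in ('done', 'running') → -6264
job_id=8: mem_gb < 8 or state in ('done', 'running') → -7102
job_id=9: ELSE → -6272
job_id=10: mem_gb < 8 or state in ('done', 'running') → -1181
job_id=11: ELSE → -2246
job_id=12: mem_gb < 27 → 20765
job_id=13: mem_gb < 122 or state = 'done' → 294
job_id=14: mem_gb < 8 or state in ('done', 'running') → -1476
job_id=15: mem_gb < 122 or state = 'done' → 1482
job_id=16: mem_gb < 8 or state in ('done', 'running') → -2297

-5284, -6264, -7102, -6272, -1181, -2246, 20765, 294, -1476, 1482, -2297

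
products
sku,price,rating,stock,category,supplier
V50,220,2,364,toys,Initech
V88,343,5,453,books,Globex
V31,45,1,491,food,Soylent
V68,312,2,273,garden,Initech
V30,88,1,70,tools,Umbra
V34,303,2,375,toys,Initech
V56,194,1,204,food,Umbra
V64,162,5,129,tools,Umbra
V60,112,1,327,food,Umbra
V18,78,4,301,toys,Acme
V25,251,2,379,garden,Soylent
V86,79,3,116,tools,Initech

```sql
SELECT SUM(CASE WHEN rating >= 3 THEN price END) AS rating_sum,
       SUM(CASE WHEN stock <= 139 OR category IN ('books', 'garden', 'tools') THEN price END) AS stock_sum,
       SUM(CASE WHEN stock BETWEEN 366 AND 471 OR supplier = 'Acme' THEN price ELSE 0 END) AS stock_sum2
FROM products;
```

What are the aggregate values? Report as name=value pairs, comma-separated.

rating_sum=662, stock_sum=1235, stock_sum2=975

[rating_sum: rating >= 3]
sku=V50: ✗
sku=V88: ✓ → 343
sku=V31: ✗
sku=V68: ✗
sku=V30: ✗
sku=V34: ✗
sku=V56: ✗
sku=V64: ✓ → 162
sku=V60: ✗
sku=V18: ✓ → 78
sku=V25: ✗
sku=V86: ✓ → 79
rating_sum = 343 + 162 + 78 + 79 = 662
—
[stock_sum: stock <= 139 OR category IN ('books', 'garden', 'tools')]
sku=V50: ✗
sku=V88: ✓ → 343
sku=V31: ✗
sku=V68: ✓ → 312
sku=V30: ✓ → 88
sku=V34: ✗
sku=V56: ✗
sku=V64: ✓ → 162
sku=V60: ✗
sku=V18: ✗
sku=V25: ✓ → 251
sku=V86: ✓ → 79
stock_sum = 343 + 312 + 88 + 162 + 251 + 79 = 1235
—
[stock_sum2: stock BETWEEN 366 AND 471 OR supplier = 'Acme']
sku=V50: ✗
sku=V88: ✓ → 343
sku=V31: ✗
sku=V68: ✗
sku=V30: ✗
sku=V34: ✓ → 303
sku=V56: ✗
sku=V64: ✗
sku=V60: ✗
sku=V18: ✓ → 78
sku=V25: ✓ → 251
sku=V86: ✗
stock_sum2 = 343 + 303 + 78 + 251 = 975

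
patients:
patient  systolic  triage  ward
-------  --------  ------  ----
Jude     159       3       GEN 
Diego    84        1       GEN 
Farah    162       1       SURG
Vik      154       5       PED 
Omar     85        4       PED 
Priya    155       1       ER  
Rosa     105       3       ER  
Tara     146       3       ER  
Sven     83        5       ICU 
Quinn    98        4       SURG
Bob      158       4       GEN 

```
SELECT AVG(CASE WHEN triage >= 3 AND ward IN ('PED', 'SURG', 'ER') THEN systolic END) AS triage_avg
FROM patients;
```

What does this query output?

patient=Jude: ✗
patient=Diego: ✗
patient=Farah: ✗
patient=Vik: ✓ → 154
patient=Omar: ✓ → 85
patient=Priya: ✗
patient=Rosa: ✓ → 105
patient=Tara: ✓ → 146
patient=Sven: ✗
patient=Quinn: ✓ → 98
patient=Bob: ✗
triage_avg = (154 + 85 + 105 + 146 + 98) / 5 = 117.6

117.6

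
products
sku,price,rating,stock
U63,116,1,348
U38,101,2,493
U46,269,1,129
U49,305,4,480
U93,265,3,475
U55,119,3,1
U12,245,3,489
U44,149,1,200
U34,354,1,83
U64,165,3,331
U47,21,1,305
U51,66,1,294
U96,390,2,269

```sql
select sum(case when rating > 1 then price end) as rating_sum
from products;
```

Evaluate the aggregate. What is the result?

1590

sku=U63: ✗
sku=U38: ✓ → 101
sku=U46: ✗
sku=U49: ✓ → 305
sku=U93: ✓ → 265
sku=U55: ✓ → 119
sku=U12: ✓ → 245
sku=U44: ✗
sku=U34: ✗
sku=U64: ✓ → 165
sku=U47: ✗
sku=U51: ✗
sku=U96: ✓ → 390
rating_sum = 101 + 305 + 265 + 119 + 245 + 165 + 390 = 1590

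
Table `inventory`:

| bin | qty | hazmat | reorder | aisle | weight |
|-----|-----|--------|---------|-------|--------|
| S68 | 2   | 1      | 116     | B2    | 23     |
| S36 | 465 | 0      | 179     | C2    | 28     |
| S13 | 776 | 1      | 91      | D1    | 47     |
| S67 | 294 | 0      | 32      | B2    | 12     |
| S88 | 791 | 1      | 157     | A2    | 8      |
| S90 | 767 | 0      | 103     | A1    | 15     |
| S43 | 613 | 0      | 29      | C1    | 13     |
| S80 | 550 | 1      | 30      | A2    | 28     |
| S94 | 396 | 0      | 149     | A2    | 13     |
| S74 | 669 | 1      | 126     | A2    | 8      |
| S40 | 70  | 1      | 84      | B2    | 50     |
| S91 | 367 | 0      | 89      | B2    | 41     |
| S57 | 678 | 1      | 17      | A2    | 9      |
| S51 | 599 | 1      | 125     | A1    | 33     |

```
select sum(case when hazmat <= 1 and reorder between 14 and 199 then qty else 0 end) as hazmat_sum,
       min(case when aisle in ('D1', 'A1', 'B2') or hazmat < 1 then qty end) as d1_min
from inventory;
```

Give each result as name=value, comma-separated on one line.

hazmat_sum=7037, d1_min=2

[hazmat_sum: hazmat <= 1 and reorder between 14 and 199]
bin=S68: ✓ → 2
bin=S36: ✓ → 465
bin=S13: ✓ → 776
bin=S67: ✓ → 294
bin=S88: ✓ → 791
bin=S90: ✓ → 767
bin=S43: ✓ → 613
bin=S80: ✓ → 550
bin=S94: ✓ → 396
bin=S74: ✓ → 669
bin=S40: ✓ → 70
bin=S91: ✓ → 367
bin=S57: ✓ → 678
bin=S51: ✓ → 599
hazmat_sum = 2 + 465 + 776 + 294 + 791 + 767 + 613 + 550 + 396 + 669 + 70 + 367 + 678 + 599 = 7037
—
[d1_min: aisle in ('D1', 'A1', 'B2') or hazmat < 1]
bin=S68: ✓ → 2
bin=S36: ✓ → 465
bin=S13: ✓ → 776
bin=S67: ✓ → 294
bin=S88: ✗
bin=S90: ✓ → 767
bin=S43: ✓ → 613
bin=S80: ✗
bin=S94: ✓ → 396
bin=S74: ✗
bin=S40: ✓ → 70
bin=S91: ✓ → 367
bin=S57: ✗
bin=S51: ✓ → 599
d1_min = MIN(2, 465, 776, 294, 767, 613, 396, 70, 367, 599) = 2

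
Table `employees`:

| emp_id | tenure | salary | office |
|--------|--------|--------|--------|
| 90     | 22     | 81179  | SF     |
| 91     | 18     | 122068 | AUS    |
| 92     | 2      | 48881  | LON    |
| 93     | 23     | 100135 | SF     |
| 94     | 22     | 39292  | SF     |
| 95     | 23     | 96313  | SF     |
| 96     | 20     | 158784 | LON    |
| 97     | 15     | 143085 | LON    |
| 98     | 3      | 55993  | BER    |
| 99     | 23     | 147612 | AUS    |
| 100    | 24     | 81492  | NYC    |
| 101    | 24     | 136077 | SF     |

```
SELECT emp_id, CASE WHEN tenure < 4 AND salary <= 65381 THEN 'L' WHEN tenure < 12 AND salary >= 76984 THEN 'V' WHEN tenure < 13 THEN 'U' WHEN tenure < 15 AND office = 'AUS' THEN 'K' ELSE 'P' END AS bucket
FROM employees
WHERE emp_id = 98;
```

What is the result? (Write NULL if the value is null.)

emp_id = 98: tenure=3, salary=55993, office=BER.
tenure < 4 AND salary <= 65381 → true → L

L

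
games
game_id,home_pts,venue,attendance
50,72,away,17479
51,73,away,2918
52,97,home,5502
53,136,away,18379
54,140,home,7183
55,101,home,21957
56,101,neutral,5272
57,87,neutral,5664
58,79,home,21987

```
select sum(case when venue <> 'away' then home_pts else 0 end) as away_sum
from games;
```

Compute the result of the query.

game_id=50: ✗
game_id=51: ✗
game_id=52: ✓ → 97
game_id=53: ✗
game_id=54: ✓ → 140
game_id=55: ✓ → 101
game_id=56: ✓ → 101
game_id=57: ✓ → 87
game_id=58: ✓ → 79
away_sum = 97 + 140 + 101 + 101 + 87 + 79 = 605

605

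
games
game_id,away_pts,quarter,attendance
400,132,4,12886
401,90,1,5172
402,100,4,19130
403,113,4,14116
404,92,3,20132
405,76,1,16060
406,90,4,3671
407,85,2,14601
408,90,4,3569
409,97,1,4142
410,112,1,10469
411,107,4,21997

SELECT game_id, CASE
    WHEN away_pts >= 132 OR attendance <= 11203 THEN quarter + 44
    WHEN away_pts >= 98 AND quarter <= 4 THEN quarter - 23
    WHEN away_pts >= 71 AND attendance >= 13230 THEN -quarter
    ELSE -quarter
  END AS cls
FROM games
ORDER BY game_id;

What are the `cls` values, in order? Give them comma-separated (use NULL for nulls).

48, 45, -19, -19, -3, -1, 48, -2, 48, 45, 45, -19

game_id=400: away_pts >= 132 OR attendance <= 11203 → 48
game_id=401: away_pts >= 132 OR attendance <= 11203 → 45
game_id=402: away_pts >= 98 AND quarter <= 4 → -19
game_id=403: away_pts >= 98 AND quarter <= 4 → -19
game_id=404: away_pts >= 71 AND attendance >= 13230 → -3
game_id=405: away_pts >= 71 AND attendance >= 13230 → -1
game_id=406: away_pts >= 132 OR attendance <= 11203 → 48
game_id=407: away_pts >= 71 AND attendance >= 13230 → -2
game_id=408: away_pts >= 132 OR attendance <= 11203 → 48
game_id=409: away_pts >= 132 OR attendance <= 11203 → 45
game_id=410: away_pts >= 132 OR attendance <= 11203 → 45
game_id=411: away_pts >= 98 AND quarter <= 4 → -19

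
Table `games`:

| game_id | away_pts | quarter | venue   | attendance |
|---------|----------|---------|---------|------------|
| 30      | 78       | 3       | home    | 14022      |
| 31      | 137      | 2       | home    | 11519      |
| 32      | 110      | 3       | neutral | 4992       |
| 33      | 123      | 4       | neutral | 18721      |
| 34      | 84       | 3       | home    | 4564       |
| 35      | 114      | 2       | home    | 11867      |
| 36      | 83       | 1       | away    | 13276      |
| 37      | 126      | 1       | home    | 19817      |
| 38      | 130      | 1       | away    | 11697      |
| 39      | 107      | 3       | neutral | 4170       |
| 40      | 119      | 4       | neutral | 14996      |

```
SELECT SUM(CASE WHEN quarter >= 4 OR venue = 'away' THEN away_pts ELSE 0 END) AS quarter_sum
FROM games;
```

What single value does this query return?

game_id=30: ✗
game_id=31: ✗
game_id=32: ✗
game_id=33: ✓ → 123
game_id=34: ✗
game_id=35: ✗
game_id=36: ✓ → 83
game_id=37: ✗
game_id=38: ✓ → 130
game_id=39: ✗
game_id=40: ✓ → 119
quarter_sum = 123 + 83 + 130 + 119 = 455

455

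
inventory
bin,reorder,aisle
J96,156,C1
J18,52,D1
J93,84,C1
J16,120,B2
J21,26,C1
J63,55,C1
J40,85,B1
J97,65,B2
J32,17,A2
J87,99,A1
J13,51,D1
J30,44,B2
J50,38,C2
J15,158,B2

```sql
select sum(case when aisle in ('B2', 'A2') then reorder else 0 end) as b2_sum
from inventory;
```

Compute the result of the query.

bin=J96: ✗
bin=J18: ✗
bin=J93: ✗
bin=J16: ✓ → 120
bin=J21: ✗
bin=J63: ✗
bin=J40: ✗
bin=J97: ✓ → 65
bin=J32: ✓ → 17
bin=J87: ✗
bin=J13: ✗
bin=J30: ✓ → 44
bin=J50: ✗
bin=J15: ✓ → 158
b2_sum = 120 + 65 + 17 + 44 + 158 = 404

404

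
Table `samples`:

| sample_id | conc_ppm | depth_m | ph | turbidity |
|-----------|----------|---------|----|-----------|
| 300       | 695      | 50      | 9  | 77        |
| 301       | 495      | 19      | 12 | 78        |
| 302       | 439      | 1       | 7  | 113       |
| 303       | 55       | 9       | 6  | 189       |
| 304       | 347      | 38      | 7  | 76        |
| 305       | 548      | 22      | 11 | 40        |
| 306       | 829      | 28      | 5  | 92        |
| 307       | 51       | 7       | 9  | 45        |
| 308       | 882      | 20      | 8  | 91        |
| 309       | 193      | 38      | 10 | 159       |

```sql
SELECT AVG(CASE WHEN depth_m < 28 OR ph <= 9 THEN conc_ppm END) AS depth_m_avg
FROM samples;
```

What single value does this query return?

482.3333333333

sample_id=300: ✓ → 695
sample_id=301: ✓ → 495
sample_id=302: ✓ → 439
sample_id=303: ✓ → 55
sample_id=304: ✓ → 347
sample_id=305: ✓ → 548
sample_id=306: ✓ → 829
sample_id=307: ✓ → 51
sample_id=308: ✓ → 882
sample_id=309: ✗
depth_m_avg = (695 + 495 + 439 + 55 + 347 + 548 + 829 + 51 + 882) / 9 = 482.3333333333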